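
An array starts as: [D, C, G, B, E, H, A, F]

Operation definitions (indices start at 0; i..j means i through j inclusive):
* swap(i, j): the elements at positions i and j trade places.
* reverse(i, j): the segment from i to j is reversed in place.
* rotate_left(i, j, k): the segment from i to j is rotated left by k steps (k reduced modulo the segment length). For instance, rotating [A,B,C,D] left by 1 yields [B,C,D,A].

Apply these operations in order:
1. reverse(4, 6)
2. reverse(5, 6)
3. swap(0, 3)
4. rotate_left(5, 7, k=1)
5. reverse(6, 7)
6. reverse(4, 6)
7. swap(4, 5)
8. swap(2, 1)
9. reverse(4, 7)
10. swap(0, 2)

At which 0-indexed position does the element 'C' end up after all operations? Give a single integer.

Answer: 0

Derivation:
After 1 (reverse(4, 6)): [D, C, G, B, A, H, E, F]
After 2 (reverse(5, 6)): [D, C, G, B, A, E, H, F]
After 3 (swap(0, 3)): [B, C, G, D, A, E, H, F]
After 4 (rotate_left(5, 7, k=1)): [B, C, G, D, A, H, F, E]
After 5 (reverse(6, 7)): [B, C, G, D, A, H, E, F]
After 6 (reverse(4, 6)): [B, C, G, D, E, H, A, F]
After 7 (swap(4, 5)): [B, C, G, D, H, E, A, F]
After 8 (swap(2, 1)): [B, G, C, D, H, E, A, F]
After 9 (reverse(4, 7)): [B, G, C, D, F, A, E, H]
After 10 (swap(0, 2)): [C, G, B, D, F, A, E, H]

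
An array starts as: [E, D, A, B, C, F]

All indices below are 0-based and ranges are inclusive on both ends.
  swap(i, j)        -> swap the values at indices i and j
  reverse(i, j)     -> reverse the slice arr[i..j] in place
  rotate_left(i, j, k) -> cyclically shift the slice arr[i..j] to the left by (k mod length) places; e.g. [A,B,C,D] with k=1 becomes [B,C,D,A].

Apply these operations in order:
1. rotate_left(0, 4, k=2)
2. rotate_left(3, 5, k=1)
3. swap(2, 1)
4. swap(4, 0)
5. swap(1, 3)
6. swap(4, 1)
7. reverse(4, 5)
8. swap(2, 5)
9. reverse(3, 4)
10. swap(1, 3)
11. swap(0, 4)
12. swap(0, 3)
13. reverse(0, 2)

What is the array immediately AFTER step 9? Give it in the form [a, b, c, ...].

Answer: [F, A, D, E, C, B]

Derivation:
After 1 (rotate_left(0, 4, k=2)): [A, B, C, E, D, F]
After 2 (rotate_left(3, 5, k=1)): [A, B, C, D, F, E]
After 3 (swap(2, 1)): [A, C, B, D, F, E]
After 4 (swap(4, 0)): [F, C, B, D, A, E]
After 5 (swap(1, 3)): [F, D, B, C, A, E]
After 6 (swap(4, 1)): [F, A, B, C, D, E]
After 7 (reverse(4, 5)): [F, A, B, C, E, D]
After 8 (swap(2, 5)): [F, A, D, C, E, B]
After 9 (reverse(3, 4)): [F, A, D, E, C, B]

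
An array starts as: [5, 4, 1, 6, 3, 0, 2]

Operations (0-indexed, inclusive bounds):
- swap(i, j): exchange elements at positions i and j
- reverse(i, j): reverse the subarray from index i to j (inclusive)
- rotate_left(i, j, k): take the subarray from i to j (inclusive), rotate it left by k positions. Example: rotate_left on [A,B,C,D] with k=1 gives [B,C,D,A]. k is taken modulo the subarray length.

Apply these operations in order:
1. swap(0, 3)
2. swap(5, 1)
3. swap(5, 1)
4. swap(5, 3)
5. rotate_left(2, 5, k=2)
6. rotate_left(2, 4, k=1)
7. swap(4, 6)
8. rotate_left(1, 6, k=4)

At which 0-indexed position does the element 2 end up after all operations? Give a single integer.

Answer: 6

Derivation:
After 1 (swap(0, 3)): [6, 4, 1, 5, 3, 0, 2]
After 2 (swap(5, 1)): [6, 0, 1, 5, 3, 4, 2]
After 3 (swap(5, 1)): [6, 4, 1, 5, 3, 0, 2]
After 4 (swap(5, 3)): [6, 4, 1, 0, 3, 5, 2]
After 5 (rotate_left(2, 5, k=2)): [6, 4, 3, 5, 1, 0, 2]
After 6 (rotate_left(2, 4, k=1)): [6, 4, 5, 1, 3, 0, 2]
After 7 (swap(4, 6)): [6, 4, 5, 1, 2, 0, 3]
After 8 (rotate_left(1, 6, k=4)): [6, 0, 3, 4, 5, 1, 2]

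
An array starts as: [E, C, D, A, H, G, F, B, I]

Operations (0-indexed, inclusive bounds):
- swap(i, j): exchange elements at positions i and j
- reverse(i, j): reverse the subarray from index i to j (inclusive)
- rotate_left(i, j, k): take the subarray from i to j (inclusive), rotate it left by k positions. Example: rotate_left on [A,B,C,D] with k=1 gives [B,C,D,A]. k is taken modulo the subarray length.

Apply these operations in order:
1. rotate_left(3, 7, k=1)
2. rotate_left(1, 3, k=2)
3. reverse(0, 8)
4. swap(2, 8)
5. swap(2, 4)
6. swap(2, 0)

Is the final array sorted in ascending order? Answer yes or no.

Answer: no

Derivation:
After 1 (rotate_left(3, 7, k=1)): [E, C, D, H, G, F, B, A, I]
After 2 (rotate_left(1, 3, k=2)): [E, H, C, D, G, F, B, A, I]
After 3 (reverse(0, 8)): [I, A, B, F, G, D, C, H, E]
After 4 (swap(2, 8)): [I, A, E, F, G, D, C, H, B]
After 5 (swap(2, 4)): [I, A, G, F, E, D, C, H, B]
After 6 (swap(2, 0)): [G, A, I, F, E, D, C, H, B]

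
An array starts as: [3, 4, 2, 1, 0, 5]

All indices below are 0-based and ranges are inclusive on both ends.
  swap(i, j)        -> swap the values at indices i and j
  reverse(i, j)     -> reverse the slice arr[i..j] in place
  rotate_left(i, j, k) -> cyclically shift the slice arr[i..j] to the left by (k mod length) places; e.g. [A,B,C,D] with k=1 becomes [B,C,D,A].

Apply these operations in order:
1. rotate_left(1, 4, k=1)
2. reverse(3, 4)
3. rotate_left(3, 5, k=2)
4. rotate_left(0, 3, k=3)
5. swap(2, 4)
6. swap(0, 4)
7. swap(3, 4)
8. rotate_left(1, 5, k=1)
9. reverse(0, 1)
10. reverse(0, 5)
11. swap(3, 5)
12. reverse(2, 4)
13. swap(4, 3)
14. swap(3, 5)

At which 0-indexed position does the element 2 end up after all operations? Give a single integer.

After 1 (rotate_left(1, 4, k=1)): [3, 2, 1, 0, 4, 5]
After 2 (reverse(3, 4)): [3, 2, 1, 4, 0, 5]
After 3 (rotate_left(3, 5, k=2)): [3, 2, 1, 5, 4, 0]
After 4 (rotate_left(0, 3, k=3)): [5, 3, 2, 1, 4, 0]
After 5 (swap(2, 4)): [5, 3, 4, 1, 2, 0]
After 6 (swap(0, 4)): [2, 3, 4, 1, 5, 0]
After 7 (swap(3, 4)): [2, 3, 4, 5, 1, 0]
After 8 (rotate_left(1, 5, k=1)): [2, 4, 5, 1, 0, 3]
After 9 (reverse(0, 1)): [4, 2, 5, 1, 0, 3]
After 10 (reverse(0, 5)): [3, 0, 1, 5, 2, 4]
After 11 (swap(3, 5)): [3, 0, 1, 4, 2, 5]
After 12 (reverse(2, 4)): [3, 0, 2, 4, 1, 5]
After 13 (swap(4, 3)): [3, 0, 2, 1, 4, 5]
After 14 (swap(3, 5)): [3, 0, 2, 5, 4, 1]

Answer: 2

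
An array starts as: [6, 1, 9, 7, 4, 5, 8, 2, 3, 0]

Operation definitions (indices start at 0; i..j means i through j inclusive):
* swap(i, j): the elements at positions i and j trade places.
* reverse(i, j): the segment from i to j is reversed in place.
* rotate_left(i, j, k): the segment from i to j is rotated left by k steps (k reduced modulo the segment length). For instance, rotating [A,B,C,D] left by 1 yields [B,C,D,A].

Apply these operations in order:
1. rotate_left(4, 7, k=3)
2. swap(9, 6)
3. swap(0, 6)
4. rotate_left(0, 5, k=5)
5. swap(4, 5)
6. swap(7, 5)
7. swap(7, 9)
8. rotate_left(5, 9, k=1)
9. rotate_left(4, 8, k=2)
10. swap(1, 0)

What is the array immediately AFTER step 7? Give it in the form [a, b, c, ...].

Answer: [4, 0, 1, 9, 2, 8, 6, 5, 3, 7]

Derivation:
After 1 (rotate_left(4, 7, k=3)): [6, 1, 9, 7, 2, 4, 5, 8, 3, 0]
After 2 (swap(9, 6)): [6, 1, 9, 7, 2, 4, 0, 8, 3, 5]
After 3 (swap(0, 6)): [0, 1, 9, 7, 2, 4, 6, 8, 3, 5]
After 4 (rotate_left(0, 5, k=5)): [4, 0, 1, 9, 7, 2, 6, 8, 3, 5]
After 5 (swap(4, 5)): [4, 0, 1, 9, 2, 7, 6, 8, 3, 5]
After 6 (swap(7, 5)): [4, 0, 1, 9, 2, 8, 6, 7, 3, 5]
After 7 (swap(7, 9)): [4, 0, 1, 9, 2, 8, 6, 5, 3, 7]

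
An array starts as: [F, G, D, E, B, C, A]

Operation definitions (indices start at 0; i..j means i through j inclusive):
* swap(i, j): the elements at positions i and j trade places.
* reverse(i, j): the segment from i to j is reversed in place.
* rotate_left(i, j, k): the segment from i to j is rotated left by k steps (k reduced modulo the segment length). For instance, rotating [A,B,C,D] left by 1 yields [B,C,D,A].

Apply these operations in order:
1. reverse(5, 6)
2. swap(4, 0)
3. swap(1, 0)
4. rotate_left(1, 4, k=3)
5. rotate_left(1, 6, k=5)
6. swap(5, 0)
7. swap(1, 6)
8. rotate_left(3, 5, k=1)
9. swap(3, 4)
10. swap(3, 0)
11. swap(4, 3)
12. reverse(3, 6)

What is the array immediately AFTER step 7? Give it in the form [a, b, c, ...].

After 1 (reverse(5, 6)): [F, G, D, E, B, A, C]
After 2 (swap(4, 0)): [B, G, D, E, F, A, C]
After 3 (swap(1, 0)): [G, B, D, E, F, A, C]
After 4 (rotate_left(1, 4, k=3)): [G, F, B, D, E, A, C]
After 5 (rotate_left(1, 6, k=5)): [G, C, F, B, D, E, A]
After 6 (swap(5, 0)): [E, C, F, B, D, G, A]
After 7 (swap(1, 6)): [E, A, F, B, D, G, C]

Answer: [E, A, F, B, D, G, C]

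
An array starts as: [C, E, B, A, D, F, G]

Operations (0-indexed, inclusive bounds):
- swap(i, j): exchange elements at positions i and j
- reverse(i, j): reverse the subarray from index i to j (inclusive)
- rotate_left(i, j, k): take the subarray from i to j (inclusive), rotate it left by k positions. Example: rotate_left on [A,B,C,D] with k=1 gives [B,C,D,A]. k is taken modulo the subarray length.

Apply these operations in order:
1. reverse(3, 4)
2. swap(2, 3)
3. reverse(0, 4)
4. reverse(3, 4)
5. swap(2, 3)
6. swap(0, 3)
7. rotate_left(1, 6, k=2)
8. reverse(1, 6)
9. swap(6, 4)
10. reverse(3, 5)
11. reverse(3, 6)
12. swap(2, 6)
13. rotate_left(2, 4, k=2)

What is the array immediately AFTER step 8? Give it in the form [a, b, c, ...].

Answer: [D, C, B, G, F, E, A]

Derivation:
After 1 (reverse(3, 4)): [C, E, B, D, A, F, G]
After 2 (swap(2, 3)): [C, E, D, B, A, F, G]
After 3 (reverse(0, 4)): [A, B, D, E, C, F, G]
After 4 (reverse(3, 4)): [A, B, D, C, E, F, G]
After 5 (swap(2, 3)): [A, B, C, D, E, F, G]
After 6 (swap(0, 3)): [D, B, C, A, E, F, G]
After 7 (rotate_left(1, 6, k=2)): [D, A, E, F, G, B, C]
After 8 (reverse(1, 6)): [D, C, B, G, F, E, A]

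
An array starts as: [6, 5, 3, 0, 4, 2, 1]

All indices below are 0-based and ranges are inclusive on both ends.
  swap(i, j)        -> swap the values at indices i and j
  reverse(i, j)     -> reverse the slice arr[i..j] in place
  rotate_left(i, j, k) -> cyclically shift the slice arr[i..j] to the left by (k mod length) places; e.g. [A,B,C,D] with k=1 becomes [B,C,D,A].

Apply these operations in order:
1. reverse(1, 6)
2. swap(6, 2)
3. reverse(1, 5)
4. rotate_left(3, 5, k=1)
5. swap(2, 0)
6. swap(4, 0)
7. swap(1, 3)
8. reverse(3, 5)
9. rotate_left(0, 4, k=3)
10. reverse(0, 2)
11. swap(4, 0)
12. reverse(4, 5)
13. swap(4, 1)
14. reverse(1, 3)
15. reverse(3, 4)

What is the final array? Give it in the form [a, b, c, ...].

Answer: [6, 5, 4, 0, 3, 1, 2]

Derivation:
After 1 (reverse(1, 6)): [6, 1, 2, 4, 0, 3, 5]
After 2 (swap(6, 2)): [6, 1, 5, 4, 0, 3, 2]
After 3 (reverse(1, 5)): [6, 3, 0, 4, 5, 1, 2]
After 4 (rotate_left(3, 5, k=1)): [6, 3, 0, 5, 1, 4, 2]
After 5 (swap(2, 0)): [0, 3, 6, 5, 1, 4, 2]
After 6 (swap(4, 0)): [1, 3, 6, 5, 0, 4, 2]
After 7 (swap(1, 3)): [1, 5, 6, 3, 0, 4, 2]
After 8 (reverse(3, 5)): [1, 5, 6, 4, 0, 3, 2]
After 9 (rotate_left(0, 4, k=3)): [4, 0, 1, 5, 6, 3, 2]
After 10 (reverse(0, 2)): [1, 0, 4, 5, 6, 3, 2]
After 11 (swap(4, 0)): [6, 0, 4, 5, 1, 3, 2]
After 12 (reverse(4, 5)): [6, 0, 4, 5, 3, 1, 2]
After 13 (swap(4, 1)): [6, 3, 4, 5, 0, 1, 2]
After 14 (reverse(1, 3)): [6, 5, 4, 3, 0, 1, 2]
After 15 (reverse(3, 4)): [6, 5, 4, 0, 3, 1, 2]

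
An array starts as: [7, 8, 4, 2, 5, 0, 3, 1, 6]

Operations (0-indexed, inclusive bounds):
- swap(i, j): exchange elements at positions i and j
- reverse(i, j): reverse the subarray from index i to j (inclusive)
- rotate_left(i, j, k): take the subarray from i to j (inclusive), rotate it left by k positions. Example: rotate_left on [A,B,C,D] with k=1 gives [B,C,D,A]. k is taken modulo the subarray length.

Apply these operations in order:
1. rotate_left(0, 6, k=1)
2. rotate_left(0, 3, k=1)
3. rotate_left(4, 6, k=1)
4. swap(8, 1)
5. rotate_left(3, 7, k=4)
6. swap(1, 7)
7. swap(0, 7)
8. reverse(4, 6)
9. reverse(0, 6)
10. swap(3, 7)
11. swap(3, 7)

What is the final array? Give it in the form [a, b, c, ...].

After 1 (rotate_left(0, 6, k=1)): [8, 4, 2, 5, 0, 3, 7, 1, 6]
After 2 (rotate_left(0, 3, k=1)): [4, 2, 5, 8, 0, 3, 7, 1, 6]
After 3 (rotate_left(4, 6, k=1)): [4, 2, 5, 8, 3, 7, 0, 1, 6]
After 4 (swap(8, 1)): [4, 6, 5, 8, 3, 7, 0, 1, 2]
After 5 (rotate_left(3, 7, k=4)): [4, 6, 5, 1, 8, 3, 7, 0, 2]
After 6 (swap(1, 7)): [4, 0, 5, 1, 8, 3, 7, 6, 2]
After 7 (swap(0, 7)): [6, 0, 5, 1, 8, 3, 7, 4, 2]
After 8 (reverse(4, 6)): [6, 0, 5, 1, 7, 3, 8, 4, 2]
After 9 (reverse(0, 6)): [8, 3, 7, 1, 5, 0, 6, 4, 2]
After 10 (swap(3, 7)): [8, 3, 7, 4, 5, 0, 6, 1, 2]
After 11 (swap(3, 7)): [8, 3, 7, 1, 5, 0, 6, 4, 2]

Answer: [8, 3, 7, 1, 5, 0, 6, 4, 2]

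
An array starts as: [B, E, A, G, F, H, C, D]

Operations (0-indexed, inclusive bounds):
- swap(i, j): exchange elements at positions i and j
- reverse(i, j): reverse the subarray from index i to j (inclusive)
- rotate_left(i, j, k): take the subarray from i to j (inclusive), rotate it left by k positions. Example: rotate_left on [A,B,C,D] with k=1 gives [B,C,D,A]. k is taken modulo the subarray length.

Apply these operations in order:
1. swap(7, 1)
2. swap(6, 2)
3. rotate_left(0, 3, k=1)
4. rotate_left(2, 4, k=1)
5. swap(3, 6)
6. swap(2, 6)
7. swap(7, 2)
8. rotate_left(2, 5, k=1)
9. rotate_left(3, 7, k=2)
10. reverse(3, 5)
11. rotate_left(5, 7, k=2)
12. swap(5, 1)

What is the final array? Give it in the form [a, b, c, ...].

Answer: [D, H, A, F, B, C, E, G]

Derivation:
After 1 (swap(7, 1)): [B, D, A, G, F, H, C, E]
After 2 (swap(6, 2)): [B, D, C, G, F, H, A, E]
After 3 (rotate_left(0, 3, k=1)): [D, C, G, B, F, H, A, E]
After 4 (rotate_left(2, 4, k=1)): [D, C, B, F, G, H, A, E]
After 5 (swap(3, 6)): [D, C, B, A, G, H, F, E]
After 6 (swap(2, 6)): [D, C, F, A, G, H, B, E]
After 7 (swap(7, 2)): [D, C, E, A, G, H, B, F]
After 8 (rotate_left(2, 5, k=1)): [D, C, A, G, H, E, B, F]
After 9 (rotate_left(3, 7, k=2)): [D, C, A, E, B, F, G, H]
After 10 (reverse(3, 5)): [D, C, A, F, B, E, G, H]
After 11 (rotate_left(5, 7, k=2)): [D, C, A, F, B, H, E, G]
After 12 (swap(5, 1)): [D, H, A, F, B, C, E, G]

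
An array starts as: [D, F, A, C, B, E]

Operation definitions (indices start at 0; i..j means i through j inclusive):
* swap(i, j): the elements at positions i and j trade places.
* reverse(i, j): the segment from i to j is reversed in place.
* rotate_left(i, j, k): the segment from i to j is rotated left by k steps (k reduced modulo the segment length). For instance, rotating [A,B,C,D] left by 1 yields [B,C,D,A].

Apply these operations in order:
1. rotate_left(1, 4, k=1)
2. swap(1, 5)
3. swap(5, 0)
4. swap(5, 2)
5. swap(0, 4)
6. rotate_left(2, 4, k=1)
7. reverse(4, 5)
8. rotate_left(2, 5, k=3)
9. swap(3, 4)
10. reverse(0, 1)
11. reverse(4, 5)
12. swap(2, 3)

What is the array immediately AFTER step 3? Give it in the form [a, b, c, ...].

Answer: [A, E, C, B, F, D]

Derivation:
After 1 (rotate_left(1, 4, k=1)): [D, A, C, B, F, E]
After 2 (swap(1, 5)): [D, E, C, B, F, A]
After 3 (swap(5, 0)): [A, E, C, B, F, D]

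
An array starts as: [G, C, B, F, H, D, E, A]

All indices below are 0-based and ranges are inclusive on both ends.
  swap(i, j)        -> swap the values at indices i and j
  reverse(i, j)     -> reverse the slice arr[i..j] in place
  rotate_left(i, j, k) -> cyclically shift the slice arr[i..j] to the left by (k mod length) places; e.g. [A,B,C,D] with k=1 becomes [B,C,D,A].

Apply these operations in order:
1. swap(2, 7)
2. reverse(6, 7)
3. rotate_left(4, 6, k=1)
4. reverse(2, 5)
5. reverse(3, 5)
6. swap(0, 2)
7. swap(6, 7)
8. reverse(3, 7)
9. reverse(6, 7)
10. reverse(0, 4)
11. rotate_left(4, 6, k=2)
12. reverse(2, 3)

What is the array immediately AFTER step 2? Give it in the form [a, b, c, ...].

After 1 (swap(2, 7)): [G, C, A, F, H, D, E, B]
After 2 (reverse(6, 7)): [G, C, A, F, H, D, B, E]

Answer: [G, C, A, F, H, D, B, E]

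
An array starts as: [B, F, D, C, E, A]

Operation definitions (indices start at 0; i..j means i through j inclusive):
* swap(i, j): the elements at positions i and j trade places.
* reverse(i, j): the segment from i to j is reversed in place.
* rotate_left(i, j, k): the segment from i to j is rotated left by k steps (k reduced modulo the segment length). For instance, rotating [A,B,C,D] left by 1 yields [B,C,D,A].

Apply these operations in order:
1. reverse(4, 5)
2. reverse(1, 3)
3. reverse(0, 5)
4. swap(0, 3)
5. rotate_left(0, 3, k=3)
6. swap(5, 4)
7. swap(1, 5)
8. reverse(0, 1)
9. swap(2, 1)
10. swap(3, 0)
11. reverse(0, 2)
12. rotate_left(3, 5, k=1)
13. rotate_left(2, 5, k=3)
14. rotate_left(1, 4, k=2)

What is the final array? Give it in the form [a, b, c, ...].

Answer: [E, F, B, A, C, D]

Derivation:
After 1 (reverse(4, 5)): [B, F, D, C, A, E]
After 2 (reverse(1, 3)): [B, C, D, F, A, E]
After 3 (reverse(0, 5)): [E, A, F, D, C, B]
After 4 (swap(0, 3)): [D, A, F, E, C, B]
After 5 (rotate_left(0, 3, k=3)): [E, D, A, F, C, B]
After 6 (swap(5, 4)): [E, D, A, F, B, C]
After 7 (swap(1, 5)): [E, C, A, F, B, D]
After 8 (reverse(0, 1)): [C, E, A, F, B, D]
After 9 (swap(2, 1)): [C, A, E, F, B, D]
After 10 (swap(3, 0)): [F, A, E, C, B, D]
After 11 (reverse(0, 2)): [E, A, F, C, B, D]
After 12 (rotate_left(3, 5, k=1)): [E, A, F, B, D, C]
After 13 (rotate_left(2, 5, k=3)): [E, A, C, F, B, D]
After 14 (rotate_left(1, 4, k=2)): [E, F, B, A, C, D]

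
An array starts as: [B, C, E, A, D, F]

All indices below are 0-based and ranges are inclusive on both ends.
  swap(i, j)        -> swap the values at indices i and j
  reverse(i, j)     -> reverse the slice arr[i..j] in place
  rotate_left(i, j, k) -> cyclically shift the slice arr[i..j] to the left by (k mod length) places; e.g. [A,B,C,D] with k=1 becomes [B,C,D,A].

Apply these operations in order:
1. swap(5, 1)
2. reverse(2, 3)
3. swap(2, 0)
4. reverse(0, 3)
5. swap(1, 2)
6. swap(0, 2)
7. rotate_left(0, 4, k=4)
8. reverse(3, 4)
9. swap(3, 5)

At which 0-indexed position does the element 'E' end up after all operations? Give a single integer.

Answer: 4

Derivation:
After 1 (swap(5, 1)): [B, F, E, A, D, C]
After 2 (reverse(2, 3)): [B, F, A, E, D, C]
After 3 (swap(2, 0)): [A, F, B, E, D, C]
After 4 (reverse(0, 3)): [E, B, F, A, D, C]
After 5 (swap(1, 2)): [E, F, B, A, D, C]
After 6 (swap(0, 2)): [B, F, E, A, D, C]
After 7 (rotate_left(0, 4, k=4)): [D, B, F, E, A, C]
After 8 (reverse(3, 4)): [D, B, F, A, E, C]
After 9 (swap(3, 5)): [D, B, F, C, E, A]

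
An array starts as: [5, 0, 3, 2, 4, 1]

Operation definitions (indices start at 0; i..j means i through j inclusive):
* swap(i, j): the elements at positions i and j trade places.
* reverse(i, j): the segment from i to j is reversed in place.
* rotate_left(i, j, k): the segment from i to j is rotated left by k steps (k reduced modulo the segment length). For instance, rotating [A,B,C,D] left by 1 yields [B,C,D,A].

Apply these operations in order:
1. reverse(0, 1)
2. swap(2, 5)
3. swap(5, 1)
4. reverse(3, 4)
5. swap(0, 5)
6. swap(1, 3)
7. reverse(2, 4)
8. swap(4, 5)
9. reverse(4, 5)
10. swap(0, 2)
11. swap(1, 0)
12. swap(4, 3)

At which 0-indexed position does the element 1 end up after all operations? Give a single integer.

Answer: 3

Derivation:
After 1 (reverse(0, 1)): [0, 5, 3, 2, 4, 1]
After 2 (swap(2, 5)): [0, 5, 1, 2, 4, 3]
After 3 (swap(5, 1)): [0, 3, 1, 2, 4, 5]
After 4 (reverse(3, 4)): [0, 3, 1, 4, 2, 5]
After 5 (swap(0, 5)): [5, 3, 1, 4, 2, 0]
After 6 (swap(1, 3)): [5, 4, 1, 3, 2, 0]
After 7 (reverse(2, 4)): [5, 4, 2, 3, 1, 0]
After 8 (swap(4, 5)): [5, 4, 2, 3, 0, 1]
After 9 (reverse(4, 5)): [5, 4, 2, 3, 1, 0]
After 10 (swap(0, 2)): [2, 4, 5, 3, 1, 0]
After 11 (swap(1, 0)): [4, 2, 5, 3, 1, 0]
After 12 (swap(4, 3)): [4, 2, 5, 1, 3, 0]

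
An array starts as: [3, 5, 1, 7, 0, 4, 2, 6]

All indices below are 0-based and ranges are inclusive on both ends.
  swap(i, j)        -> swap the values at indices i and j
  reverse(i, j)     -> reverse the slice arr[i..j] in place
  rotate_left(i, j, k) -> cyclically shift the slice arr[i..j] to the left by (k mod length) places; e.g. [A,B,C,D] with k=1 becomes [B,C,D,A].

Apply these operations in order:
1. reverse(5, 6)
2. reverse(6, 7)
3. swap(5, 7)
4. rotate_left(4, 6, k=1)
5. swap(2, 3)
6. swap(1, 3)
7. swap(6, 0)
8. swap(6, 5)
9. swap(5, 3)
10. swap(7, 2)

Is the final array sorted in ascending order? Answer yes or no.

After 1 (reverse(5, 6)): [3, 5, 1, 7, 0, 2, 4, 6]
After 2 (reverse(6, 7)): [3, 5, 1, 7, 0, 2, 6, 4]
After 3 (swap(5, 7)): [3, 5, 1, 7, 0, 4, 6, 2]
After 4 (rotate_left(4, 6, k=1)): [3, 5, 1, 7, 4, 6, 0, 2]
After 5 (swap(2, 3)): [3, 5, 7, 1, 4, 6, 0, 2]
After 6 (swap(1, 3)): [3, 1, 7, 5, 4, 6, 0, 2]
After 7 (swap(6, 0)): [0, 1, 7, 5, 4, 6, 3, 2]
After 8 (swap(6, 5)): [0, 1, 7, 5, 4, 3, 6, 2]
After 9 (swap(5, 3)): [0, 1, 7, 3, 4, 5, 6, 2]
After 10 (swap(7, 2)): [0, 1, 2, 3, 4, 5, 6, 7]

Answer: yes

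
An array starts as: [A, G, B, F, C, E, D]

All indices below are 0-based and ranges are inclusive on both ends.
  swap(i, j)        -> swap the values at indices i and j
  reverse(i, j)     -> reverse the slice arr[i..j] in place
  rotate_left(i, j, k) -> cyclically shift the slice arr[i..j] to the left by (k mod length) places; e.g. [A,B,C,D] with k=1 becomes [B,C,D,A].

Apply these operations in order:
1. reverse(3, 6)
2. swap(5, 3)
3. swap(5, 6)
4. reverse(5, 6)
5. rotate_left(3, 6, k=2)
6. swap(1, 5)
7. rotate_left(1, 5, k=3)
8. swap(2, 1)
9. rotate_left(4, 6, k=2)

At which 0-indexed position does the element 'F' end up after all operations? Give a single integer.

Answer: 2

Derivation:
After 1 (reverse(3, 6)): [A, G, B, D, E, C, F]
After 2 (swap(5, 3)): [A, G, B, C, E, D, F]
After 3 (swap(5, 6)): [A, G, B, C, E, F, D]
After 4 (reverse(5, 6)): [A, G, B, C, E, D, F]
After 5 (rotate_left(3, 6, k=2)): [A, G, B, D, F, C, E]
After 6 (swap(1, 5)): [A, C, B, D, F, G, E]
After 7 (rotate_left(1, 5, k=3)): [A, F, G, C, B, D, E]
After 8 (swap(2, 1)): [A, G, F, C, B, D, E]
After 9 (rotate_left(4, 6, k=2)): [A, G, F, C, E, B, D]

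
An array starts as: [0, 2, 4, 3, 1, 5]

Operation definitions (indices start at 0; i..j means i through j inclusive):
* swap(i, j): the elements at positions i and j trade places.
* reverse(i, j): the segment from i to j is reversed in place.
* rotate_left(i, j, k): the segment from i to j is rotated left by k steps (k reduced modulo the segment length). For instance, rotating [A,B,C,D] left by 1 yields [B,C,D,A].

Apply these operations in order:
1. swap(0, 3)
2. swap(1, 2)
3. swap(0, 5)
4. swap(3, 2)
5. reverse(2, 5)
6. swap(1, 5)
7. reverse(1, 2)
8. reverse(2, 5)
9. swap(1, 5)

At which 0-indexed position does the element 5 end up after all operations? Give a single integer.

Answer: 0

Derivation:
After 1 (swap(0, 3)): [3, 2, 4, 0, 1, 5]
After 2 (swap(1, 2)): [3, 4, 2, 0, 1, 5]
After 3 (swap(0, 5)): [5, 4, 2, 0, 1, 3]
After 4 (swap(3, 2)): [5, 4, 0, 2, 1, 3]
After 5 (reverse(2, 5)): [5, 4, 3, 1, 2, 0]
After 6 (swap(1, 5)): [5, 0, 3, 1, 2, 4]
After 7 (reverse(1, 2)): [5, 3, 0, 1, 2, 4]
After 8 (reverse(2, 5)): [5, 3, 4, 2, 1, 0]
After 9 (swap(1, 5)): [5, 0, 4, 2, 1, 3]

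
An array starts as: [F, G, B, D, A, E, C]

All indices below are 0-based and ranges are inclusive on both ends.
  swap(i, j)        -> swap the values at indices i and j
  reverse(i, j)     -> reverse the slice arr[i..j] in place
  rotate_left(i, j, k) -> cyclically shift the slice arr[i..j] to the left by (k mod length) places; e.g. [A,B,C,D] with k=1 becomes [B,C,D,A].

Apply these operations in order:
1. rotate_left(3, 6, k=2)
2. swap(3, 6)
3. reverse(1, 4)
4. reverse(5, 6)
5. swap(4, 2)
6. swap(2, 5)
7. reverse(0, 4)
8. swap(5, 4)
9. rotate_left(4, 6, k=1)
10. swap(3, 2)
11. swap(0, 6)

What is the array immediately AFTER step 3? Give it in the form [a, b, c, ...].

After 1 (rotate_left(3, 6, k=2)): [F, G, B, E, C, D, A]
After 2 (swap(3, 6)): [F, G, B, A, C, D, E]
After 3 (reverse(1, 4)): [F, C, A, B, G, D, E]

Answer: [F, C, A, B, G, D, E]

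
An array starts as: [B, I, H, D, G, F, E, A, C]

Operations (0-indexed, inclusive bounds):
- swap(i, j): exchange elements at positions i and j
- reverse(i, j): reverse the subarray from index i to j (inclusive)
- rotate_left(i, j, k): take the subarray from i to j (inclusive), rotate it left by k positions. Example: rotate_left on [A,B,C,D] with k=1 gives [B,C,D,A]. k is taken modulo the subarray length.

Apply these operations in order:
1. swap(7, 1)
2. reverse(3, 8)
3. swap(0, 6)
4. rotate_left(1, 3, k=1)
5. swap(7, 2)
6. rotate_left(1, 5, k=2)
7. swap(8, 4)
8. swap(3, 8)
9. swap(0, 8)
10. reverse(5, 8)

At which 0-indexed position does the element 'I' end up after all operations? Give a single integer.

After 1 (swap(7, 1)): [B, A, H, D, G, F, E, I, C]
After 2 (reverse(3, 8)): [B, A, H, C, I, E, F, G, D]
After 3 (swap(0, 6)): [F, A, H, C, I, E, B, G, D]
After 4 (rotate_left(1, 3, k=1)): [F, H, C, A, I, E, B, G, D]
After 5 (swap(7, 2)): [F, H, G, A, I, E, B, C, D]
After 6 (rotate_left(1, 5, k=2)): [F, A, I, E, H, G, B, C, D]
After 7 (swap(8, 4)): [F, A, I, E, D, G, B, C, H]
After 8 (swap(3, 8)): [F, A, I, H, D, G, B, C, E]
After 9 (swap(0, 8)): [E, A, I, H, D, G, B, C, F]
After 10 (reverse(5, 8)): [E, A, I, H, D, F, C, B, G]

Answer: 2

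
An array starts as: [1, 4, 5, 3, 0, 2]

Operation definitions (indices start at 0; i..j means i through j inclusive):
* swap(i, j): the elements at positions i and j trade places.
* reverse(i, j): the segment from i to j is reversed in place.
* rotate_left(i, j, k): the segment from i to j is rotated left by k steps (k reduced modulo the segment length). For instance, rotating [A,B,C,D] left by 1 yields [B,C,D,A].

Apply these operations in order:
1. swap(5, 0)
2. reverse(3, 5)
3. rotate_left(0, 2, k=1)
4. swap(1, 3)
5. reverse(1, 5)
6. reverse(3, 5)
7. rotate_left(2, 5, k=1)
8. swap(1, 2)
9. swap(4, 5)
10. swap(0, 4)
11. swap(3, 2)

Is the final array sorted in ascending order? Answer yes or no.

Answer: yes

Derivation:
After 1 (swap(5, 0)): [2, 4, 5, 3, 0, 1]
After 2 (reverse(3, 5)): [2, 4, 5, 1, 0, 3]
After 3 (rotate_left(0, 2, k=1)): [4, 5, 2, 1, 0, 3]
After 4 (swap(1, 3)): [4, 1, 2, 5, 0, 3]
After 5 (reverse(1, 5)): [4, 3, 0, 5, 2, 1]
After 6 (reverse(3, 5)): [4, 3, 0, 1, 2, 5]
After 7 (rotate_left(2, 5, k=1)): [4, 3, 1, 2, 5, 0]
After 8 (swap(1, 2)): [4, 1, 3, 2, 5, 0]
After 9 (swap(4, 5)): [4, 1, 3, 2, 0, 5]
After 10 (swap(0, 4)): [0, 1, 3, 2, 4, 5]
After 11 (swap(3, 2)): [0, 1, 2, 3, 4, 5]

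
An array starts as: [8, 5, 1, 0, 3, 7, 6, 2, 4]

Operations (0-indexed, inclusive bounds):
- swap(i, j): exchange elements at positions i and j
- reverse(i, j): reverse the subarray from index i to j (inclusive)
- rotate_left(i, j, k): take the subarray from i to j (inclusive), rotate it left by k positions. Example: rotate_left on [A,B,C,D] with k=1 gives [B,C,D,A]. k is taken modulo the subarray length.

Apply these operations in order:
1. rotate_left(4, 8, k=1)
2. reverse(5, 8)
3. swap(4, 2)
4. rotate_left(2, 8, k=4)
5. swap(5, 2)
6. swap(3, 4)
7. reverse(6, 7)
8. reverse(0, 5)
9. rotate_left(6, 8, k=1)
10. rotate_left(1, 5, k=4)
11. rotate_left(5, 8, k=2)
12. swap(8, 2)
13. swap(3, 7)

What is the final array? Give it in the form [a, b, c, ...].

After 1 (rotate_left(4, 8, k=1)): [8, 5, 1, 0, 7, 6, 2, 4, 3]
After 2 (reverse(5, 8)): [8, 5, 1, 0, 7, 3, 4, 2, 6]
After 3 (swap(4, 2)): [8, 5, 7, 0, 1, 3, 4, 2, 6]
After 4 (rotate_left(2, 8, k=4)): [8, 5, 4, 2, 6, 7, 0, 1, 3]
After 5 (swap(5, 2)): [8, 5, 7, 2, 6, 4, 0, 1, 3]
After 6 (swap(3, 4)): [8, 5, 7, 6, 2, 4, 0, 1, 3]
After 7 (reverse(6, 7)): [8, 5, 7, 6, 2, 4, 1, 0, 3]
After 8 (reverse(0, 5)): [4, 2, 6, 7, 5, 8, 1, 0, 3]
After 9 (rotate_left(6, 8, k=1)): [4, 2, 6, 7, 5, 8, 0, 3, 1]
After 10 (rotate_left(1, 5, k=4)): [4, 8, 2, 6, 7, 5, 0, 3, 1]
After 11 (rotate_left(5, 8, k=2)): [4, 8, 2, 6, 7, 3, 1, 5, 0]
After 12 (swap(8, 2)): [4, 8, 0, 6, 7, 3, 1, 5, 2]
After 13 (swap(3, 7)): [4, 8, 0, 5, 7, 3, 1, 6, 2]

Answer: [4, 8, 0, 5, 7, 3, 1, 6, 2]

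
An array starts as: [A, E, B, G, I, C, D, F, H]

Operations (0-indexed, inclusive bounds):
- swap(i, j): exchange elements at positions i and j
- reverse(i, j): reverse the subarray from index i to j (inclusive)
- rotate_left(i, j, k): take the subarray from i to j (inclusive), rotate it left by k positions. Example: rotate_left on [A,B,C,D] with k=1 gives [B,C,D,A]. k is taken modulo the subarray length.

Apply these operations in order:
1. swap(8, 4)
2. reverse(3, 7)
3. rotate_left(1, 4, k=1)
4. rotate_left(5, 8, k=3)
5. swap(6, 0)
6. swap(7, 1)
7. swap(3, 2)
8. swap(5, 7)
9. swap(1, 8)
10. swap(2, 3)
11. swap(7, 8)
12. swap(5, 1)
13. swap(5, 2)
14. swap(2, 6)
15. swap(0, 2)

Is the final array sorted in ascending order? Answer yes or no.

After 1 (swap(8, 4)): [A, E, B, G, H, C, D, F, I]
After 2 (reverse(3, 7)): [A, E, B, F, D, C, H, G, I]
After 3 (rotate_left(1, 4, k=1)): [A, B, F, D, E, C, H, G, I]
After 4 (rotate_left(5, 8, k=3)): [A, B, F, D, E, I, C, H, G]
After 5 (swap(6, 0)): [C, B, F, D, E, I, A, H, G]
After 6 (swap(7, 1)): [C, H, F, D, E, I, A, B, G]
After 7 (swap(3, 2)): [C, H, D, F, E, I, A, B, G]
After 8 (swap(5, 7)): [C, H, D, F, E, B, A, I, G]
After 9 (swap(1, 8)): [C, G, D, F, E, B, A, I, H]
After 10 (swap(2, 3)): [C, G, F, D, E, B, A, I, H]
After 11 (swap(7, 8)): [C, G, F, D, E, B, A, H, I]
After 12 (swap(5, 1)): [C, B, F, D, E, G, A, H, I]
After 13 (swap(5, 2)): [C, B, G, D, E, F, A, H, I]
After 14 (swap(2, 6)): [C, B, A, D, E, F, G, H, I]
After 15 (swap(0, 2)): [A, B, C, D, E, F, G, H, I]

Answer: yes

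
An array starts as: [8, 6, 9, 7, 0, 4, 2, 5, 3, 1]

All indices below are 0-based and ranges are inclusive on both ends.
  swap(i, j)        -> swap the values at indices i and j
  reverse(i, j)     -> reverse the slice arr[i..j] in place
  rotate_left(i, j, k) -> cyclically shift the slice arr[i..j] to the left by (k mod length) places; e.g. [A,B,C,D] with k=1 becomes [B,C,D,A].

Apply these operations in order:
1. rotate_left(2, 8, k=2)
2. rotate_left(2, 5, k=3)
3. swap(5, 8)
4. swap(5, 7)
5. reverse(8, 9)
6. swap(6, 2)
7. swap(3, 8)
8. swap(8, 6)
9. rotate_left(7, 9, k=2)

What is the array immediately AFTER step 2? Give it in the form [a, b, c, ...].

After 1 (rotate_left(2, 8, k=2)): [8, 6, 0, 4, 2, 5, 3, 9, 7, 1]
After 2 (rotate_left(2, 5, k=3)): [8, 6, 5, 0, 4, 2, 3, 9, 7, 1]

Answer: [8, 6, 5, 0, 4, 2, 3, 9, 7, 1]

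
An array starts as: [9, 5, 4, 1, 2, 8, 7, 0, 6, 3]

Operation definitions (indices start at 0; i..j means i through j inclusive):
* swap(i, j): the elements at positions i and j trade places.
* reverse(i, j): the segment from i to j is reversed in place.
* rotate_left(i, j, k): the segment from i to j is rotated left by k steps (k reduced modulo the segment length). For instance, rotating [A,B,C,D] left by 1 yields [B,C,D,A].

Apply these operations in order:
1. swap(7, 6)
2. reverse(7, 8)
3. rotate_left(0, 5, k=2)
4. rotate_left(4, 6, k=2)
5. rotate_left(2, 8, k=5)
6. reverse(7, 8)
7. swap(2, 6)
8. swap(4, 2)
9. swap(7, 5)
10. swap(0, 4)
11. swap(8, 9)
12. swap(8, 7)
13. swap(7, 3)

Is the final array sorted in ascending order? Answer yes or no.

Answer: yes

Derivation:
After 1 (swap(7, 6)): [9, 5, 4, 1, 2, 8, 0, 7, 6, 3]
After 2 (reverse(7, 8)): [9, 5, 4, 1, 2, 8, 0, 6, 7, 3]
After 3 (rotate_left(0, 5, k=2)): [4, 1, 2, 8, 9, 5, 0, 6, 7, 3]
After 4 (rotate_left(4, 6, k=2)): [4, 1, 2, 8, 0, 9, 5, 6, 7, 3]
After 5 (rotate_left(2, 8, k=5)): [4, 1, 6, 7, 2, 8, 0, 9, 5, 3]
After 6 (reverse(7, 8)): [4, 1, 6, 7, 2, 8, 0, 5, 9, 3]
After 7 (swap(2, 6)): [4, 1, 0, 7, 2, 8, 6, 5, 9, 3]
After 8 (swap(4, 2)): [4, 1, 2, 7, 0, 8, 6, 5, 9, 3]
After 9 (swap(7, 5)): [4, 1, 2, 7, 0, 5, 6, 8, 9, 3]
After 10 (swap(0, 4)): [0, 1, 2, 7, 4, 5, 6, 8, 9, 3]
After 11 (swap(8, 9)): [0, 1, 2, 7, 4, 5, 6, 8, 3, 9]
After 12 (swap(8, 7)): [0, 1, 2, 7, 4, 5, 6, 3, 8, 9]
After 13 (swap(7, 3)): [0, 1, 2, 3, 4, 5, 6, 7, 8, 9]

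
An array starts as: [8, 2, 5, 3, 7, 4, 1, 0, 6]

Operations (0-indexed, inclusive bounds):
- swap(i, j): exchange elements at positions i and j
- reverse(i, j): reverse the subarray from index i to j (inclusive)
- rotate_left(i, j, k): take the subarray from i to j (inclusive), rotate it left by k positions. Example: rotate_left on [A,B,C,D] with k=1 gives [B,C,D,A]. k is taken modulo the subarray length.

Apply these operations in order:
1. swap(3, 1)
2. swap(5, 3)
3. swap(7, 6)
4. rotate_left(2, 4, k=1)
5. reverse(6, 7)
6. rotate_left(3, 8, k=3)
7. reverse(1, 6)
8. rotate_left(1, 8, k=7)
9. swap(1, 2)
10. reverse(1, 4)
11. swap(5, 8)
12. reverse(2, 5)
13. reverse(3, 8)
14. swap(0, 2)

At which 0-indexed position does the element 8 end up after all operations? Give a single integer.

After 1 (swap(3, 1)): [8, 3, 5, 2, 7, 4, 1, 0, 6]
After 2 (swap(5, 3)): [8, 3, 5, 4, 7, 2, 1, 0, 6]
After 3 (swap(7, 6)): [8, 3, 5, 4, 7, 2, 0, 1, 6]
After 4 (rotate_left(2, 4, k=1)): [8, 3, 4, 7, 5, 2, 0, 1, 6]
After 5 (reverse(6, 7)): [8, 3, 4, 7, 5, 2, 1, 0, 6]
After 6 (rotate_left(3, 8, k=3)): [8, 3, 4, 1, 0, 6, 7, 5, 2]
After 7 (reverse(1, 6)): [8, 7, 6, 0, 1, 4, 3, 5, 2]
After 8 (rotate_left(1, 8, k=7)): [8, 2, 7, 6, 0, 1, 4, 3, 5]
After 9 (swap(1, 2)): [8, 7, 2, 6, 0, 1, 4, 3, 5]
After 10 (reverse(1, 4)): [8, 0, 6, 2, 7, 1, 4, 3, 5]
After 11 (swap(5, 8)): [8, 0, 6, 2, 7, 5, 4, 3, 1]
After 12 (reverse(2, 5)): [8, 0, 5, 7, 2, 6, 4, 3, 1]
After 13 (reverse(3, 8)): [8, 0, 5, 1, 3, 4, 6, 2, 7]
After 14 (swap(0, 2)): [5, 0, 8, 1, 3, 4, 6, 2, 7]

Answer: 2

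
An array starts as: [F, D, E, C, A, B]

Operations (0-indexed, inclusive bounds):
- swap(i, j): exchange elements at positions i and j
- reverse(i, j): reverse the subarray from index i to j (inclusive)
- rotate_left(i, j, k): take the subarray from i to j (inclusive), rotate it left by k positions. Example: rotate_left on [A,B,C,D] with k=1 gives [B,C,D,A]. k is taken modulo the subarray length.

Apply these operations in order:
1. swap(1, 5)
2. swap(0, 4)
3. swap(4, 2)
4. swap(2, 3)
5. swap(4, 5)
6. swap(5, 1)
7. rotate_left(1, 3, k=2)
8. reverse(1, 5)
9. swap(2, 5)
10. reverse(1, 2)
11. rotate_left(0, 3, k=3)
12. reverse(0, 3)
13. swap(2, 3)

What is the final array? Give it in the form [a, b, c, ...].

After 1 (swap(1, 5)): [F, B, E, C, A, D]
After 2 (swap(0, 4)): [A, B, E, C, F, D]
After 3 (swap(4, 2)): [A, B, F, C, E, D]
After 4 (swap(2, 3)): [A, B, C, F, E, D]
After 5 (swap(4, 5)): [A, B, C, F, D, E]
After 6 (swap(5, 1)): [A, E, C, F, D, B]
After 7 (rotate_left(1, 3, k=2)): [A, F, E, C, D, B]
After 8 (reverse(1, 5)): [A, B, D, C, E, F]
After 9 (swap(2, 5)): [A, B, F, C, E, D]
After 10 (reverse(1, 2)): [A, F, B, C, E, D]
After 11 (rotate_left(0, 3, k=3)): [C, A, F, B, E, D]
After 12 (reverse(0, 3)): [B, F, A, C, E, D]
After 13 (swap(2, 3)): [B, F, C, A, E, D]

Answer: [B, F, C, A, E, D]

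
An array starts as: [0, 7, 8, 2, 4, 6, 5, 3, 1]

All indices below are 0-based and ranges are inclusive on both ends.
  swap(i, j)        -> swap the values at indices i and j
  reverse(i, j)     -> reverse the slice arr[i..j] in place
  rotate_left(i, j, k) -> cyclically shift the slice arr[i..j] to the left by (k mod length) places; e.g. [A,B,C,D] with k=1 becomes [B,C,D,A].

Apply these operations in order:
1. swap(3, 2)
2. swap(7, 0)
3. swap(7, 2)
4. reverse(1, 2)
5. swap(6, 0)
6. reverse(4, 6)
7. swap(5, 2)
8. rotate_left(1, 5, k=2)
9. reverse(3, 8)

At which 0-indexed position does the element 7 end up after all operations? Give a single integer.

After 1 (swap(3, 2)): [0, 7, 2, 8, 4, 6, 5, 3, 1]
After 2 (swap(7, 0)): [3, 7, 2, 8, 4, 6, 5, 0, 1]
After 3 (swap(7, 2)): [3, 7, 0, 8, 4, 6, 5, 2, 1]
After 4 (reverse(1, 2)): [3, 0, 7, 8, 4, 6, 5, 2, 1]
After 5 (swap(6, 0)): [5, 0, 7, 8, 4, 6, 3, 2, 1]
After 6 (reverse(4, 6)): [5, 0, 7, 8, 3, 6, 4, 2, 1]
After 7 (swap(5, 2)): [5, 0, 6, 8, 3, 7, 4, 2, 1]
After 8 (rotate_left(1, 5, k=2)): [5, 8, 3, 7, 0, 6, 4, 2, 1]
After 9 (reverse(3, 8)): [5, 8, 3, 1, 2, 4, 6, 0, 7]

Answer: 8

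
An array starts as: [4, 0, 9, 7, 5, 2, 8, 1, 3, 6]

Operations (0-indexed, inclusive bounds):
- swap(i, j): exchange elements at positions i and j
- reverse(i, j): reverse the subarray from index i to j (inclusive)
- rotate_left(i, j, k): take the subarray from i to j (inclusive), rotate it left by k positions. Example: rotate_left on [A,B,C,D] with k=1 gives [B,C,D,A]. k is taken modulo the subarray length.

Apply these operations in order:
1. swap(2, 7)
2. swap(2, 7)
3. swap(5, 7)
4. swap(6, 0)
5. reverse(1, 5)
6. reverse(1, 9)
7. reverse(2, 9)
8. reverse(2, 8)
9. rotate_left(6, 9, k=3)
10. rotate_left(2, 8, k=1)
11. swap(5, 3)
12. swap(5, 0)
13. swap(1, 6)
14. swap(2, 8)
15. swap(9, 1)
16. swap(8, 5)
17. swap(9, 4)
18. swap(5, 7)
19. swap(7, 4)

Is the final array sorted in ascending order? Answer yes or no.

After 1 (swap(2, 7)): [4, 0, 1, 7, 5, 2, 8, 9, 3, 6]
After 2 (swap(2, 7)): [4, 0, 9, 7, 5, 2, 8, 1, 3, 6]
After 3 (swap(5, 7)): [4, 0, 9, 7, 5, 1, 8, 2, 3, 6]
After 4 (swap(6, 0)): [8, 0, 9, 7, 5, 1, 4, 2, 3, 6]
After 5 (reverse(1, 5)): [8, 1, 5, 7, 9, 0, 4, 2, 3, 6]
After 6 (reverse(1, 9)): [8, 6, 3, 2, 4, 0, 9, 7, 5, 1]
After 7 (reverse(2, 9)): [8, 6, 1, 5, 7, 9, 0, 4, 2, 3]
After 8 (reverse(2, 8)): [8, 6, 2, 4, 0, 9, 7, 5, 1, 3]
After 9 (rotate_left(6, 9, k=3)): [8, 6, 2, 4, 0, 9, 3, 7, 5, 1]
After 10 (rotate_left(2, 8, k=1)): [8, 6, 4, 0, 9, 3, 7, 5, 2, 1]
After 11 (swap(5, 3)): [8, 6, 4, 3, 9, 0, 7, 5, 2, 1]
After 12 (swap(5, 0)): [0, 6, 4, 3, 9, 8, 7, 5, 2, 1]
After 13 (swap(1, 6)): [0, 7, 4, 3, 9, 8, 6, 5, 2, 1]
After 14 (swap(2, 8)): [0, 7, 2, 3, 9, 8, 6, 5, 4, 1]
After 15 (swap(9, 1)): [0, 1, 2, 3, 9, 8, 6, 5, 4, 7]
After 16 (swap(8, 5)): [0, 1, 2, 3, 9, 4, 6, 5, 8, 7]
After 17 (swap(9, 4)): [0, 1, 2, 3, 7, 4, 6, 5, 8, 9]
After 18 (swap(5, 7)): [0, 1, 2, 3, 7, 5, 6, 4, 8, 9]
After 19 (swap(7, 4)): [0, 1, 2, 3, 4, 5, 6, 7, 8, 9]

Answer: yes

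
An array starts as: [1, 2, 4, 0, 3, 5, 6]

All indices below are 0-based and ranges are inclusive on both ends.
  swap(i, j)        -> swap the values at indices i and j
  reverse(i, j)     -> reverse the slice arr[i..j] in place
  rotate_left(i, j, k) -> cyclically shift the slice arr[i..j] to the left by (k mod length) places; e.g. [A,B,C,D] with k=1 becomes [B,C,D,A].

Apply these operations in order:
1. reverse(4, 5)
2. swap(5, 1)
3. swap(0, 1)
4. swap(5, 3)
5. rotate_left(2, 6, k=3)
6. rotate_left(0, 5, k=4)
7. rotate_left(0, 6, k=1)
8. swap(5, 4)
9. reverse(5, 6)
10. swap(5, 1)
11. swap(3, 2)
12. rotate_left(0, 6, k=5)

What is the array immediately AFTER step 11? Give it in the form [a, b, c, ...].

Answer: [2, 4, 0, 1, 5, 3, 6]

Derivation:
After 1 (reverse(4, 5)): [1, 2, 4, 0, 5, 3, 6]
After 2 (swap(5, 1)): [1, 3, 4, 0, 5, 2, 6]
After 3 (swap(0, 1)): [3, 1, 4, 0, 5, 2, 6]
After 4 (swap(5, 3)): [3, 1, 4, 2, 5, 0, 6]
After 5 (rotate_left(2, 6, k=3)): [3, 1, 0, 6, 4, 2, 5]
After 6 (rotate_left(0, 5, k=4)): [4, 2, 3, 1, 0, 6, 5]
After 7 (rotate_left(0, 6, k=1)): [2, 3, 1, 0, 6, 5, 4]
After 8 (swap(5, 4)): [2, 3, 1, 0, 5, 6, 4]
After 9 (reverse(5, 6)): [2, 3, 1, 0, 5, 4, 6]
After 10 (swap(5, 1)): [2, 4, 1, 0, 5, 3, 6]
After 11 (swap(3, 2)): [2, 4, 0, 1, 5, 3, 6]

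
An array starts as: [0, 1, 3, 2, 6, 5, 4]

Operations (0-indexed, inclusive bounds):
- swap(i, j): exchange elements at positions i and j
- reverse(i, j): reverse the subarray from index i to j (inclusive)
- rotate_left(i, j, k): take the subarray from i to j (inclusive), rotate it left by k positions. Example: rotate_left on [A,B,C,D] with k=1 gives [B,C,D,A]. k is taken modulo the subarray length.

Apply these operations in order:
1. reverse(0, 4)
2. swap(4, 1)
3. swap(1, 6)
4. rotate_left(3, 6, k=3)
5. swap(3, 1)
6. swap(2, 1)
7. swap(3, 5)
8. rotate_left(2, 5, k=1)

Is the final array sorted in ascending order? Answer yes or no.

Answer: no

Derivation:
After 1 (reverse(0, 4)): [6, 2, 3, 1, 0, 5, 4]
After 2 (swap(4, 1)): [6, 0, 3, 1, 2, 5, 4]
After 3 (swap(1, 6)): [6, 4, 3, 1, 2, 5, 0]
After 4 (rotate_left(3, 6, k=3)): [6, 4, 3, 0, 1, 2, 5]
After 5 (swap(3, 1)): [6, 0, 3, 4, 1, 2, 5]
After 6 (swap(2, 1)): [6, 3, 0, 4, 1, 2, 5]
After 7 (swap(3, 5)): [6, 3, 0, 2, 1, 4, 5]
After 8 (rotate_left(2, 5, k=1)): [6, 3, 2, 1, 4, 0, 5]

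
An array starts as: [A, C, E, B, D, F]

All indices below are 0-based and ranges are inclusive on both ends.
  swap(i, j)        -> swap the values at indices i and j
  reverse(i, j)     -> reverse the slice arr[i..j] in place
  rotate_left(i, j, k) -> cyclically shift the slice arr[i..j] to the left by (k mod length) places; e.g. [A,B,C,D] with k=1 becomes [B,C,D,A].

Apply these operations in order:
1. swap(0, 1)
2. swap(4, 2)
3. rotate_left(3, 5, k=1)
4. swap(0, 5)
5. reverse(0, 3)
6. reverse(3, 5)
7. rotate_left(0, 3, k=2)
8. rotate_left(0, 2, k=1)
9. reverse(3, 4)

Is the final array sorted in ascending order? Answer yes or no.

After 1 (swap(0, 1)): [C, A, E, B, D, F]
After 2 (swap(4, 2)): [C, A, D, B, E, F]
After 3 (rotate_left(3, 5, k=1)): [C, A, D, E, F, B]
After 4 (swap(0, 5)): [B, A, D, E, F, C]
After 5 (reverse(0, 3)): [E, D, A, B, F, C]
After 6 (reverse(3, 5)): [E, D, A, C, F, B]
After 7 (rotate_left(0, 3, k=2)): [A, C, E, D, F, B]
After 8 (rotate_left(0, 2, k=1)): [C, E, A, D, F, B]
After 9 (reverse(3, 4)): [C, E, A, F, D, B]

Answer: no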